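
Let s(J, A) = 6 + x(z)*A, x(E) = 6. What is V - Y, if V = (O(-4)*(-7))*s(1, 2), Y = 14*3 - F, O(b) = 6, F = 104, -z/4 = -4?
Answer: -694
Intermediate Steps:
z = 16 (z = -4*(-4) = 16)
s(J, A) = 6 + 6*A
Y = -62 (Y = 14*3 - 1*104 = 42 - 104 = -62)
V = -756 (V = (6*(-7))*(6 + 6*2) = -42*(6 + 12) = -42*18 = -756)
V - Y = -756 - 1*(-62) = -756 + 62 = -694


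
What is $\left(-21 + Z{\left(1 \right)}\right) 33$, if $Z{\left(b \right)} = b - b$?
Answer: $-693$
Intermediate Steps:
$Z{\left(b \right)} = 0$
$\left(-21 + Z{\left(1 \right)}\right) 33 = \left(-21 + 0\right) 33 = \left(-21\right) 33 = -693$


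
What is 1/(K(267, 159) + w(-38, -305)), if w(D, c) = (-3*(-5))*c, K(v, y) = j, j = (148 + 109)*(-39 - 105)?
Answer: -1/41583 ≈ -2.4048e-5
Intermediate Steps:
j = -37008 (j = 257*(-144) = -37008)
K(v, y) = -37008
w(D, c) = 15*c
1/(K(267, 159) + w(-38, -305)) = 1/(-37008 + 15*(-305)) = 1/(-37008 - 4575) = 1/(-41583) = -1/41583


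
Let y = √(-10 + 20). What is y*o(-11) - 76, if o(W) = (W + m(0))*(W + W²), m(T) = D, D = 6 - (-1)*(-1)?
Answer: -76 - 660*√10 ≈ -2163.1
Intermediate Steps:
D = 5 (D = 6 - 1*1 = 6 - 1 = 5)
m(T) = 5
y = √10 ≈ 3.1623
o(W) = (5 + W)*(W + W²) (o(W) = (W + 5)*(W + W²) = (5 + W)*(W + W²))
y*o(-11) - 76 = √10*(-11*(5 + (-11)² + 6*(-11))) - 76 = √10*(-11*(5 + 121 - 66)) - 76 = √10*(-11*60) - 76 = √10*(-660) - 76 = -660*√10 - 76 = -76 - 660*√10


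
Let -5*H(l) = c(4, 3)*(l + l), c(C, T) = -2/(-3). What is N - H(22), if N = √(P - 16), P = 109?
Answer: 88/15 + √93 ≈ 15.510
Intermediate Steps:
c(C, T) = ⅔ (c(C, T) = -2*(-⅓) = ⅔)
H(l) = -4*l/15 (H(l) = -2*(l + l)/15 = -2*2*l/15 = -4*l/15)
N = √93 (N = √(109 - 16) = √93 ≈ 9.6436)
N - H(22) = √93 - (-4)*22/15 = √93 - 1*(-88/15) = √93 + 88/15 = 88/15 + √93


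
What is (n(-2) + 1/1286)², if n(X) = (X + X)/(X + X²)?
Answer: 6610041/1653796 ≈ 3.9969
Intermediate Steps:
n(X) = 2*X/(X + X²) (n(X) = (2*X)/(X + X²) = 2*X/(X + X²))
(n(-2) + 1/1286)² = (2/(1 - 2) + 1/1286)² = (2/(-1) + 1/1286)² = (2*(-1) + 1/1286)² = (-2 + 1/1286)² = (-2571/1286)² = 6610041/1653796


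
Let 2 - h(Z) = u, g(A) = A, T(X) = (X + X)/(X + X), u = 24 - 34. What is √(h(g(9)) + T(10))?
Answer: √13 ≈ 3.6056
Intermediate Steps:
u = -10
T(X) = 1 (T(X) = (2*X)/((2*X)) = (2*X)*(1/(2*X)) = 1)
h(Z) = 12 (h(Z) = 2 - 1*(-10) = 2 + 10 = 12)
√(h(g(9)) + T(10)) = √(12 + 1) = √13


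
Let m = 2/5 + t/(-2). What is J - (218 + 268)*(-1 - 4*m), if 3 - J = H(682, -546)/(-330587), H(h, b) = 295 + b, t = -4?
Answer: 8520217496/1652935 ≈ 5154.6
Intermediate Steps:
m = 12/5 (m = 2/5 - 4/(-2) = 2*(⅕) - 4*(-½) = ⅖ + 2 = 12/5 ≈ 2.4000)
J = 991510/330587 (J = 3 - (295 - 546)/(-330587) = 3 - (-251)*(-1)/330587 = 3 - 1*251/330587 = 3 - 251/330587 = 991510/330587 ≈ 2.9992)
J - (218 + 268)*(-1 - 4*m) = 991510/330587 - (218 + 268)*(-1 - 4*12/5) = 991510/330587 - 486*(-1 - 48/5) = 991510/330587 - 486*(-53)/5 = 991510/330587 - 1*(-25758/5) = 991510/330587 + 25758/5 = 8520217496/1652935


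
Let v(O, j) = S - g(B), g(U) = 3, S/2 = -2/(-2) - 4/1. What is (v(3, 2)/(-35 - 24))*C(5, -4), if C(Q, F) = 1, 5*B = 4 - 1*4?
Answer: 9/59 ≈ 0.15254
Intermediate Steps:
B = 0 (B = (4 - 1*4)/5 = (4 - 4)/5 = (⅕)*0 = 0)
S = -6 (S = 2*(-2/(-2) - 4/1) = 2*(-2*(-½) - 4*1) = 2*(1 - 4) = 2*(-3) = -6)
v(O, j) = -9 (v(O, j) = -6 - 1*3 = -6 - 3 = -9)
(v(3, 2)/(-35 - 24))*C(5, -4) = -9/(-35 - 24)*1 = -9/(-59)*1 = -9*(-1/59)*1 = (9/59)*1 = 9/59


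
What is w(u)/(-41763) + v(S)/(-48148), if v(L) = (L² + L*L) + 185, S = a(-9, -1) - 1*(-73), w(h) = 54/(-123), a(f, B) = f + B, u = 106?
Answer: -4636002715/27481000628 ≈ -0.16870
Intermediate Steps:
a(f, B) = B + f
w(h) = -18/41 (w(h) = 54*(-1/123) = -18/41)
S = 63 (S = (-1 - 9) - 1*(-73) = -10 + 73 = 63)
v(L) = 185 + 2*L² (v(L) = (L² + L²) + 185 = 2*L² + 185 = 185 + 2*L²)
w(u)/(-41763) + v(S)/(-48148) = -18/41/(-41763) + (185 + 2*63²)/(-48148) = -18/41*(-1/41763) + (185 + 2*3969)*(-1/48148) = 6/570761 + (185 + 7938)*(-1/48148) = 6/570761 + 8123*(-1/48148) = 6/570761 - 8123/48148 = -4636002715/27481000628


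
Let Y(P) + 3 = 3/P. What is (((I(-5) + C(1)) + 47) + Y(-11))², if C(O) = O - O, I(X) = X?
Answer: 181476/121 ≈ 1499.8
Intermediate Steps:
C(O) = 0
Y(P) = -3 + 3/P
(((I(-5) + C(1)) + 47) + Y(-11))² = (((-5 + 0) + 47) + (-3 + 3/(-11)))² = ((-5 + 47) + (-3 + 3*(-1/11)))² = (42 + (-3 - 3/11))² = (42 - 36/11)² = (426/11)² = 181476/121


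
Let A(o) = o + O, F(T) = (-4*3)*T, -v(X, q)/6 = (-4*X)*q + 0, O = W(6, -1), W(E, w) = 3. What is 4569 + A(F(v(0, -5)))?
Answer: 4572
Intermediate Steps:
O = 3
v(X, q) = 24*X*q (v(X, q) = -6*((-4*X)*q + 0) = -6*(-4*X*q + 0) = -(-24)*X*q = 24*X*q)
F(T) = -12*T
A(o) = 3 + o (A(o) = o + 3 = 3 + o)
4569 + A(F(v(0, -5))) = 4569 + (3 - 288*0*(-5)) = 4569 + (3 - 12*0) = 4569 + (3 + 0) = 4569 + 3 = 4572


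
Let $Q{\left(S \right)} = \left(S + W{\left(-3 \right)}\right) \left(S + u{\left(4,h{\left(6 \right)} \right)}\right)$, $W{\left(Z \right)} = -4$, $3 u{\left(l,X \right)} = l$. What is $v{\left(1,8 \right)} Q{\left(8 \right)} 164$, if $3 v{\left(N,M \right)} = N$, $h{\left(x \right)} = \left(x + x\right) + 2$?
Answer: $\frac{18368}{9} \approx 2040.9$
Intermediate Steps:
$h{\left(x \right)} = 2 + 2 x$ ($h{\left(x \right)} = 2 x + 2 = 2 + 2 x$)
$u{\left(l,X \right)} = \frac{l}{3}$
$v{\left(N,M \right)} = \frac{N}{3}$
$Q{\left(S \right)} = \left(-4 + S\right) \left(\frac{4}{3} + S\right)$ ($Q{\left(S \right)} = \left(S - 4\right) \left(S + \frac{1}{3} \cdot 4\right) = \left(-4 + S\right) \left(S + \frac{4}{3}\right) = \left(-4 + S\right) \left(\frac{4}{3} + S\right)$)
$v{\left(1,8 \right)} Q{\left(8 \right)} 164 = \frac{1}{3} \cdot 1 \left(- \frac{16}{3} + 8^{2} - \frac{64}{3}\right) 164 = \frac{- \frac{16}{3} + 64 - \frac{64}{3}}{3} \cdot 164 = \frac{1}{3} \cdot \frac{112}{3} \cdot 164 = \frac{112}{9} \cdot 164 = \frac{18368}{9}$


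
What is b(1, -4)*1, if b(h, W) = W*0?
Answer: 0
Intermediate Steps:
b(h, W) = 0
b(1, -4)*1 = 0*1 = 0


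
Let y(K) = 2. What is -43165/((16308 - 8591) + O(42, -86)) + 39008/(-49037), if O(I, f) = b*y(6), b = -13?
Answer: -2416692633/377143567 ≈ -6.4079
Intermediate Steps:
O(I, f) = -26 (O(I, f) = -13*2 = -26)
-43165/((16308 - 8591) + O(42, -86)) + 39008/(-49037) = -43165/((16308 - 8591) - 26) + 39008/(-49037) = -43165/(7717 - 26) + 39008*(-1/49037) = -43165/7691 - 39008/49037 = -2416692633/377143567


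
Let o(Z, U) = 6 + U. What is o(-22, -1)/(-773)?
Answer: -5/773 ≈ -0.0064683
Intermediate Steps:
o(-22, -1)/(-773) = (6 - 1)/(-773) = 5*(-1/773) = -5/773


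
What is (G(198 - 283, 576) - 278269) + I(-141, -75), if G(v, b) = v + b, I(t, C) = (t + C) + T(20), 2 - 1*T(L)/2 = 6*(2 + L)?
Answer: -278254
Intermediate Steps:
T(L) = -20 - 12*L (T(L) = 4 - 12*(2 + L) = 4 - 2*(12 + 6*L) = 4 + (-24 - 12*L) = -20 - 12*L)
I(t, C) = -260 + C + t (I(t, C) = (t + C) + (-20 - 12*20) = (C + t) + (-20 - 240) = (C + t) - 260 = -260 + C + t)
G(v, b) = b + v
(G(198 - 283, 576) - 278269) + I(-141, -75) = ((576 + (198 - 283)) - 278269) + (-260 - 75 - 141) = ((576 - 85) - 278269) - 476 = (491 - 278269) - 476 = -277778 - 476 = -278254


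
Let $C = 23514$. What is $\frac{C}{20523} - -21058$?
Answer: $\frac{144065616}{6841} \approx 21059.0$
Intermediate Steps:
$\frac{C}{20523} - -21058 = \frac{23514}{20523} - -21058 = 23514 \cdot \frac{1}{20523} + 21058 = \frac{7838}{6841} + 21058 = \frac{144065616}{6841}$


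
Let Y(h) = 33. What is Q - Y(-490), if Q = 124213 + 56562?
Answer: 180742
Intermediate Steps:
Q = 180775
Q - Y(-490) = 180775 - 1*33 = 180775 - 33 = 180742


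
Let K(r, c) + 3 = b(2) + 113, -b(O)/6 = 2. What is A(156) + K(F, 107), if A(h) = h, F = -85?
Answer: 254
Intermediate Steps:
b(O) = -12 (b(O) = -6*2 = -12)
K(r, c) = 98 (K(r, c) = -3 + (-12 + 113) = -3 + 101 = 98)
A(156) + K(F, 107) = 156 + 98 = 254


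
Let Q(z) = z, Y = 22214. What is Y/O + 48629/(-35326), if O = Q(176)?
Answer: 194043265/1554344 ≈ 124.84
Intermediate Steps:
O = 176
Y/O + 48629/(-35326) = 22214/176 + 48629/(-35326) = 22214*(1/176) + 48629*(-1/35326) = 11107/88 - 48629/35326 = 194043265/1554344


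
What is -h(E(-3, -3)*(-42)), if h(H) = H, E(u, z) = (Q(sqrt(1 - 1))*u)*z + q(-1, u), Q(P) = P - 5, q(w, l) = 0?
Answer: -1890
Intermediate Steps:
Q(P) = -5 + P
E(u, z) = -5*u*z (E(u, z) = ((-5 + sqrt(1 - 1))*u)*z + 0 = ((-5 + sqrt(0))*u)*z + 0 = ((-5 + 0)*u)*z + 0 = (-5*u)*z + 0 = -5*u*z + 0 = -5*u*z)
-h(E(-3, -3)*(-42)) = -(-5*(-3)*(-3))*(-42) = -(-45)*(-42) = -1*1890 = -1890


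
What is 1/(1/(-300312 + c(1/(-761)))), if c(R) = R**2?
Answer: -173916985751/579121 ≈ -3.0031e+5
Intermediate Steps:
1/(1/(-300312 + c(1/(-761)))) = 1/(1/(-300312 + (1/(-761))**2)) = 1/(1/(-300312 + (-1/761)**2)) = 1/(1/(-300312 + 1/579121)) = 1/(1/(-173916985751/579121)) = 1/(-579121/173916985751) = -173916985751/579121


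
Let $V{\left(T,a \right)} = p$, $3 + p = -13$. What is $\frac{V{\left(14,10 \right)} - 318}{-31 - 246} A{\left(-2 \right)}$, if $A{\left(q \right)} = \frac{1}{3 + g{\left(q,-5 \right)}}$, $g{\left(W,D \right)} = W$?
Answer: $\frac{334}{277} \approx 1.2058$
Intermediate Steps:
$p = -16$ ($p = -3 - 13 = -16$)
$V{\left(T,a \right)} = -16$
$A{\left(q \right)} = \frac{1}{3 + q}$
$\frac{V{\left(14,10 \right)} - 318}{-31 - 246} A{\left(-2 \right)} = \frac{\left(-16 - 318\right) \frac{1}{-31 - 246}}{3 - 2} = \frac{\left(-334\right) \frac{1}{-277}}{1} = \left(-334\right) \left(- \frac{1}{277}\right) 1 = \frac{334}{277} \cdot 1 = \frac{334}{277}$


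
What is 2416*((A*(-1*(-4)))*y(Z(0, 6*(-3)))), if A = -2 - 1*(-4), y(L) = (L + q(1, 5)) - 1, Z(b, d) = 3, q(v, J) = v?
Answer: 57984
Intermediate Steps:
y(L) = L (y(L) = (L + 1) - 1 = (1 + L) - 1 = L)
A = 2 (A = -2 + 4 = 2)
2416*((A*(-1*(-4)))*y(Z(0, 6*(-3)))) = 2416*((2*(-1*(-4)))*3) = 2416*((2*4)*3) = 2416*(8*3) = 2416*24 = 57984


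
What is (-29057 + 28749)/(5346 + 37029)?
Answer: -308/42375 ≈ -0.0072684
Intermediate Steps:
(-29057 + 28749)/(5346 + 37029) = -308/42375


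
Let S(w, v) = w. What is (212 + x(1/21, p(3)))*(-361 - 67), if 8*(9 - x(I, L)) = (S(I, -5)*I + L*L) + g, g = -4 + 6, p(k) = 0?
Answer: -83332135/882 ≈ -94481.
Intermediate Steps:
g = 2
x(I, L) = 35/4 - I²/8 - L²/8 (x(I, L) = 9 - ((I*I + L*L) + 2)/8 = 9 - ((I² + L²) + 2)/8 = 9 - (2 + I² + L²)/8 = 9 + (-¼ - I²/8 - L²/8) = 35/4 - I²/8 - L²/8)
(212 + x(1/21, p(3)))*(-361 - 67) = (212 + (35/4 - (1/21)²/8 - ⅛*0²))*(-361 - 67) = (212 + (35/4 - (1/21)²/8 - ⅛*0))*(-428) = (212 + (35/4 - ⅛*1/441 + 0))*(-428) = (212 + (35/4 - 1/3528 + 0))*(-428) = (212 + 30869/3528)*(-428) = (778805/3528)*(-428) = -83332135/882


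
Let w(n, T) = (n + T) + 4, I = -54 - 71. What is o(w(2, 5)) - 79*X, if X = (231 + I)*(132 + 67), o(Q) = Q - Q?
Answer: -1666426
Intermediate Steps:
I = -125
w(n, T) = 4 + T + n (w(n, T) = (T + n) + 4 = 4 + T + n)
o(Q) = 0
X = 21094 (X = (231 - 125)*(132 + 67) = 106*199 = 21094)
o(w(2, 5)) - 79*X = 0 - 79*21094 = 0 - 1666426 = -1666426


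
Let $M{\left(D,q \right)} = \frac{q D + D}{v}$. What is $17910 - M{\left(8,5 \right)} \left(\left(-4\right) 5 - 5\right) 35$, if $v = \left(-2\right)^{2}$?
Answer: $28410$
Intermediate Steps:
$v = 4$
$M{\left(D,q \right)} = \frac{D}{4} + \frac{D q}{4}$ ($M{\left(D,q \right)} = \frac{q D + D}{4} = \left(D q + D\right) \frac{1}{4} = \left(D + D q\right) \frac{1}{4} = \frac{D}{4} + \frac{D q}{4}$)
$17910 - M{\left(8,5 \right)} \left(\left(-4\right) 5 - 5\right) 35 = 17910 - \frac{1}{4} \cdot 8 \left(1 + 5\right) \left(\left(-4\right) 5 - 5\right) 35 = 17910 - \frac{1}{4} \cdot 8 \cdot 6 \left(-20 - 5\right) 35 = 17910 - 12 \left(-25\right) 35 = 17910 - \left(-300\right) 35 = 17910 - -10500 = 17910 + 10500 = 28410$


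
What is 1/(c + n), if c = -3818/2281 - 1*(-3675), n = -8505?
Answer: -2281/11021048 ≈ -0.00020697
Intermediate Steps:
c = 8378857/2281 (c = -3818*1/2281 + 3675 = -3818/2281 + 3675 = 8378857/2281 ≈ 3673.3)
1/(c + n) = 1/(8378857/2281 - 8505) = 1/(-11021048/2281) = -2281/11021048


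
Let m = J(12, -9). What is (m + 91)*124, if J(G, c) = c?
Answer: 10168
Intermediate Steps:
m = -9
(m + 91)*124 = (-9 + 91)*124 = 82*124 = 10168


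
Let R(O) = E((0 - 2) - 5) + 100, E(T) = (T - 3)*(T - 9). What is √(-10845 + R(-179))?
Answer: I*√10585 ≈ 102.88*I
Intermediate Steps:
E(T) = (-9 + T)*(-3 + T) (E(T) = (-3 + T)*(-9 + T) = (-9 + T)*(-3 + T))
R(O) = 260 (R(O) = (27 + ((0 - 2) - 5)² - 12*((0 - 2) - 5)) + 100 = (27 + (-2 - 5)² - 12*(-2 - 5)) + 100 = (27 + (-7)² - 12*(-7)) + 100 = (27 + 49 + 84) + 100 = 160 + 100 = 260)
√(-10845 + R(-179)) = √(-10845 + 260) = √(-10585) = I*√10585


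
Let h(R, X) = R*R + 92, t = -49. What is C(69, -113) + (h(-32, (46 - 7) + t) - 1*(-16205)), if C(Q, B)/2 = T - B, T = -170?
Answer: 17207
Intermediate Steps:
h(R, X) = 92 + R² (h(R, X) = R² + 92 = 92 + R²)
C(Q, B) = -340 - 2*B (C(Q, B) = 2*(-170 - B) = -340 - 2*B)
C(69, -113) + (h(-32, (46 - 7) + t) - 1*(-16205)) = (-340 - 2*(-113)) + ((92 + (-32)²) - 1*(-16205)) = (-340 + 226) + ((92 + 1024) + 16205) = -114 + (1116 + 16205) = -114 + 17321 = 17207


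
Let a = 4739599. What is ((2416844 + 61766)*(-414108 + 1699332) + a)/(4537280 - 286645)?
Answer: 3185573798239/4250635 ≈ 7.4944e+5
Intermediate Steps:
((2416844 + 61766)*(-414108 + 1699332) + a)/(4537280 - 286645) = ((2416844 + 61766)*(-414108 + 1699332) + 4739599)/(4537280 - 286645) = (2478610*1285224 + 4739599)/4250635 = (3185569058640 + 4739599)*(1/4250635) = 3185573798239*(1/4250635) = 3185573798239/4250635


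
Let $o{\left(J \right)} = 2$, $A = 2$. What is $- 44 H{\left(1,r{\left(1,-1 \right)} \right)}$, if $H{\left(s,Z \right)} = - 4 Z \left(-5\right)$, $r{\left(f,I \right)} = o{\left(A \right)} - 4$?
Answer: $1760$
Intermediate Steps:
$r{\left(f,I \right)} = -2$ ($r{\left(f,I \right)} = 2 - 4 = -2$)
$H{\left(s,Z \right)} = 20 Z$
$- 44 H{\left(1,r{\left(1,-1 \right)} \right)} = - 44 \cdot 20 \left(-2\right) = \left(-44\right) \left(-40\right) = 1760$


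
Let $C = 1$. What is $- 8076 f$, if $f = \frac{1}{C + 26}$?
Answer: $- \frac{2692}{9} \approx -299.11$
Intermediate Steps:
$f = \frac{1}{27}$ ($f = \frac{1}{1 + 26} = \frac{1}{27} \approx 0.037037$)
$- 8076 f = \left(-8076\right) \frac{1}{27} = - \frac{2692}{9}$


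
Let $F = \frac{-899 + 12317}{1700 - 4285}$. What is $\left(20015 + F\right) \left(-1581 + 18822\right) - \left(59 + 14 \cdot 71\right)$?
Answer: $\frac{81075330912}{235} \approx 3.45 \cdot 10^{8}$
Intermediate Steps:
$F = - \frac{1038}{235}$ ($F = \frac{11418}{-2585} = 11418 \left(- \frac{1}{2585}\right) = - \frac{1038}{235} \approx -4.417$)
$\left(20015 + F\right) \left(-1581 + 18822\right) - \left(59 + 14 \cdot 71\right) = \left(20015 - \frac{1038}{235}\right) \left(-1581 + 18822\right) - \left(59 + 14 \cdot 71\right) = \frac{4702487}{235} \cdot 17241 - \left(59 + 994\right) = \frac{81075578367}{235} - 1053 = \frac{81075330912}{235}$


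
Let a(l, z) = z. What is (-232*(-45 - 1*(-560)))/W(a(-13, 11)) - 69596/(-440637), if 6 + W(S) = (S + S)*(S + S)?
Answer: -26307020936/105312243 ≈ -249.80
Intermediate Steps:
W(S) = -6 + 4*S² (W(S) = -6 + (S + S)*(S + S) = -6 + (2*S)*(2*S) = -6 + 4*S²)
(-232*(-45 - 1*(-560)))/W(a(-13, 11)) - 69596/(-440637) = (-232*(-45 - 1*(-560)))/(-6 + 4*11²) - 69596/(-440637) = (-232*(-45 + 560))/(-6 + 4*121) - 69596*(-1/440637) = (-232*515)/(-6 + 484) + 69596/440637 = -119480/478 + 69596/440637 = -119480*1/478 + 69596/440637 = -59740/239 + 69596/440637 = -26307020936/105312243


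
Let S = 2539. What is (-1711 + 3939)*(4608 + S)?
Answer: 15923516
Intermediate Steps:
(-1711 + 3939)*(4608 + S) = (-1711 + 3939)*(4608 + 2539) = 2228*7147 = 15923516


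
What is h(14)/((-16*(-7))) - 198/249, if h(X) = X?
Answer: -445/664 ≈ -0.67018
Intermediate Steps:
h(14)/((-16*(-7))) - 198/249 = 14/((-16*(-7))) - 198/249 = 14/112 - 198*1/249 = 14*(1/112) - 66/83 = ⅛ - 66/83 = -445/664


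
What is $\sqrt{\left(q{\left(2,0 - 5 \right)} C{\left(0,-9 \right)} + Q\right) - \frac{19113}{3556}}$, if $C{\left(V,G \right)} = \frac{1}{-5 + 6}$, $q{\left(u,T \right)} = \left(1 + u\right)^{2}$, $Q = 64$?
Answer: $\frac{5 \sqrt{8551291}}{1778} \approx 8.2234$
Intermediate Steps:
$C{\left(V,G \right)} = 1$ ($C{\left(V,G \right)} = 1^{-1} = 1$)
$\sqrt{\left(q{\left(2,0 - 5 \right)} C{\left(0,-9 \right)} + Q\right) - \frac{19113}{3556}} = \sqrt{\left(\left(1 + 2\right)^{2} \cdot 1 + 64\right) - \frac{19113}{3556}} = \sqrt{\left(3^{2} \cdot 1 + 64\right) - \frac{19113}{3556}} = \sqrt{\left(9 \cdot 1 + 64\right) - \frac{19113}{3556}} = \sqrt{\left(9 + 64\right) - \frac{19113}{3556}} = \sqrt{73 - \frac{19113}{3556}} = \sqrt{\frac{240475}{3556}} = \frac{5 \sqrt{8551291}}{1778}$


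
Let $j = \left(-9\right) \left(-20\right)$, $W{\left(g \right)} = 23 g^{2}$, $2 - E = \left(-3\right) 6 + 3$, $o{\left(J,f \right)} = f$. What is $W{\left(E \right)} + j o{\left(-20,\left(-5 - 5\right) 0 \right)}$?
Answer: $6647$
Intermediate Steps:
$E = 17$ ($E = 2 - \left(\left(-3\right) 6 + 3\right) = 2 - \left(-18 + 3\right) = 2 - -15 = 2 + 15 = 17$)
$j = 180$
$W{\left(E \right)} + j o{\left(-20,\left(-5 - 5\right) 0 \right)} = 23 \cdot 17^{2} + 180 \left(-5 - 5\right) 0 = 23 \cdot 289 + 180 \left(\left(-10\right) 0\right) = 6647 + 180 \cdot 0 = 6647 + 0 = 6647$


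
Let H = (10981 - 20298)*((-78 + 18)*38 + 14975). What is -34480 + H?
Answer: -118313795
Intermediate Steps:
H = -118279315 (H = -9317*(-60*38 + 14975) = -9317*(-2280 + 14975) = -9317*12695 = -118279315)
-34480 + H = -34480 - 118279315 = -118313795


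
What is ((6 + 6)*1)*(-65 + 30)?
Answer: -420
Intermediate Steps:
((6 + 6)*1)*(-65 + 30) = (12*1)*(-35) = 12*(-35) = -420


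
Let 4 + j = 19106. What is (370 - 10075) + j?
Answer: 9397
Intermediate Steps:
j = 19102 (j = -4 + 19106 = 19102)
(370 - 10075) + j = (370 - 10075) + 19102 = -9705 + 19102 = 9397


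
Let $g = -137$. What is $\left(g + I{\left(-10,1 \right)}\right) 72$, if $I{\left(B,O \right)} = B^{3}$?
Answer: $-81864$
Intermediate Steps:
$\left(g + I{\left(-10,1 \right)}\right) 72 = \left(-137 + \left(-10\right)^{3}\right) 72 = \left(-137 - 1000\right) 72 = \left(-1137\right) 72 = -81864$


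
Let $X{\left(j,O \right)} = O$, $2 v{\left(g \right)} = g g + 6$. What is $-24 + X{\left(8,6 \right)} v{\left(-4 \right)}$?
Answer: $42$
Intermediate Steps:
$v{\left(g \right)} = 3 + \frac{g^{2}}{2}$ ($v{\left(g \right)} = \frac{g g + 6}{2} = \frac{g^{2} + 6}{2} = \frac{6 + g^{2}}{2} = 3 + \frac{g^{2}}{2}$)
$-24 + X{\left(8,6 \right)} v{\left(-4 \right)} = -24 + 6 \left(3 + \frac{\left(-4\right)^{2}}{2}\right) = -24 + 6 \left(3 + \frac{1}{2} \cdot 16\right) = -24 + 6 \left(3 + 8\right) = -24 + 6 \cdot 11 = -24 + 66 = 42$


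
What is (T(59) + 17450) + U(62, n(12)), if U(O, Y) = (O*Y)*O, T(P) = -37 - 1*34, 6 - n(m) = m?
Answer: -5685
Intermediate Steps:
n(m) = 6 - m
T(P) = -71 (T(P) = -37 - 34 = -71)
U(O, Y) = Y*O**2
(T(59) + 17450) + U(62, n(12)) = (-71 + 17450) + (6 - 1*12)*62**2 = 17379 + (6 - 12)*3844 = 17379 - 6*3844 = 17379 - 23064 = -5685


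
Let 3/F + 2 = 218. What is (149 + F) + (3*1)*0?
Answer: 10729/72 ≈ 149.01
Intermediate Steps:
F = 1/72 (F = 3/(-2 + 218) = 3/216 = 3*(1/216) = 1/72 ≈ 0.013889)
(149 + F) + (3*1)*0 = (149 + 1/72) + (3*1)*0 = 10729/72 + 3*0 = 10729/72 + 0 = 10729/72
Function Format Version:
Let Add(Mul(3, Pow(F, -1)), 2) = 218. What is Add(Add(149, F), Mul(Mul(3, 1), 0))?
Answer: Rational(10729, 72) ≈ 149.01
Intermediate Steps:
F = Rational(1, 72) (F = Mul(3, Pow(Add(-2, 218), -1)) = Mul(3, Pow(216, -1)) = Mul(3, Rational(1, 216)) = Rational(1, 72) ≈ 0.013889)
Add(Add(149, F), Mul(Mul(3, 1), 0)) = Add(Add(149, Rational(1, 72)), Mul(Mul(3, 1), 0)) = Add(Rational(10729, 72), Mul(3, 0)) = Add(Rational(10729, 72), 0) = Rational(10729, 72)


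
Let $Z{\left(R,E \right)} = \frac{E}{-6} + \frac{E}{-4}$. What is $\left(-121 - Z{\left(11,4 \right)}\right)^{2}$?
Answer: $\frac{128164}{9} \approx 14240.0$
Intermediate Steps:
$Z{\left(R,E \right)} = - \frac{5 E}{12}$ ($Z{\left(R,E \right)} = E \left(- \frac{1}{6}\right) + E \left(- \frac{1}{4}\right) = - \frac{E}{6} - \frac{E}{4} = - \frac{5 E}{12}$)
$\left(-121 - Z{\left(11,4 \right)}\right)^{2} = \left(-121 - \left(- \frac{5}{12}\right) 4\right)^{2} = \left(-121 - - \frac{5}{3}\right)^{2} = \left(-121 + \frac{5}{3}\right)^{2} = \left(- \frac{358}{3}\right)^{2} = \frac{128164}{9}$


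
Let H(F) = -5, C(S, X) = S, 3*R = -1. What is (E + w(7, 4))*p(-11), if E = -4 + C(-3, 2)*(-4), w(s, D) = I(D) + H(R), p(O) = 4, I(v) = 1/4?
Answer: 13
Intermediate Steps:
R = -⅓ (R = (⅓)*(-1) = -⅓ ≈ -0.33333)
I(v) = ¼
w(s, D) = -19/4 (w(s, D) = ¼ - 5 = -19/4)
E = 8 (E = -4 - 3*(-4) = -4 + 12 = 8)
(E + w(7, 4))*p(-11) = (8 - 19/4)*4 = (13/4)*4 = 13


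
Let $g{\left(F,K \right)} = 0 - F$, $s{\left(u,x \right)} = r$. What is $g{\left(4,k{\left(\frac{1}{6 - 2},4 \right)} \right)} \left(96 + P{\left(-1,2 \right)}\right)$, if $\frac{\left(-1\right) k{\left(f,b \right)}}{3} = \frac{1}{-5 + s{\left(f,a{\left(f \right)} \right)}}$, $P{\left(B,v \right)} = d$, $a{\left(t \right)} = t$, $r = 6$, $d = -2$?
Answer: $-376$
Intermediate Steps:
$P{\left(B,v \right)} = -2$
$s{\left(u,x \right)} = 6$
$k{\left(f,b \right)} = -3$ ($k{\left(f,b \right)} = - \frac{3}{-5 + 6} = - \frac{3}{1} = \left(-3\right) 1 = -3$)
$g{\left(F,K \right)} = - F$
$g{\left(4,k{\left(\frac{1}{6 - 2},4 \right)} \right)} \left(96 + P{\left(-1,2 \right)}\right) = \left(-1\right) 4 \left(96 - 2\right) = \left(-4\right) 94 = -376$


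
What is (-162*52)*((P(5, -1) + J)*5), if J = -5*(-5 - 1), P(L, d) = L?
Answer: -1474200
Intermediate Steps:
J = 30 (J = -5*(-6) = 30)
(-162*52)*((P(5, -1) + J)*5) = (-162*52)*((5 + 30)*5) = -294840*5 = -8424*175 = -1474200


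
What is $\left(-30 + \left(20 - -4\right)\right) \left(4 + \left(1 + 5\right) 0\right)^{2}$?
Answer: $-96$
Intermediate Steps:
$\left(-30 + \left(20 - -4\right)\right) \left(4 + \left(1 + 5\right) 0\right)^{2} = \left(-30 + \left(20 + 4\right)\right) \left(4 + 6 \cdot 0\right)^{2} = \left(-30 + 24\right) \left(4 + 0\right)^{2} = - 6 \cdot 4^{2} = \left(-6\right) 16 = -96$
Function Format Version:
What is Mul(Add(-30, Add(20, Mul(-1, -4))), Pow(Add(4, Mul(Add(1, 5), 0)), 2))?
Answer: -96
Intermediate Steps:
Mul(Add(-30, Add(20, Mul(-1, -4))), Pow(Add(4, Mul(Add(1, 5), 0)), 2)) = Mul(Add(-30, Add(20, 4)), Pow(Add(4, Mul(6, 0)), 2)) = Mul(Add(-30, 24), Pow(Add(4, 0), 2)) = Mul(-6, Pow(4, 2)) = Mul(-6, 16) = -96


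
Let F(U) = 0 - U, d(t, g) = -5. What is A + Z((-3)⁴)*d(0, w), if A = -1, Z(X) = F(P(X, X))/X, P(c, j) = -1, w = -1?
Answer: -86/81 ≈ -1.0617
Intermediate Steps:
F(U) = -U
Z(X) = 1/X (Z(X) = (-1*(-1))/X = 1/X)
A + Z((-3)⁴)*d(0, w) = -1 - 5/(-3)⁴ = -1 - 5/81 = -86/81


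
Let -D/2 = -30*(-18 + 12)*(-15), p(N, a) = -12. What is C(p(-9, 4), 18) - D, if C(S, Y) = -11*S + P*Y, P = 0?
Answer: -5268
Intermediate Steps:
C(S, Y) = -11*S (C(S, Y) = -11*S + 0*Y = -11*S + 0 = -11*S)
D = 5400 (D = -2*(-30*(-18 + 12))*(-15) = -2*(-30*(-6))*(-15) = -360*(-15) = -2*(-2700) = 5400)
C(p(-9, 4), 18) - D = -11*(-12) - 1*5400 = 132 - 5400 = -5268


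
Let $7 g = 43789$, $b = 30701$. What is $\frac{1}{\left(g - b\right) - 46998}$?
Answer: $- \frac{7}{500104} \approx -1.3997 \cdot 10^{-5}$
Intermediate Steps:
$g = \frac{43789}{7}$ ($g = \frac{1}{7} \cdot 43789 = \frac{43789}{7} \approx 6255.6$)
$\frac{1}{\left(g - b\right) - 46998} = \frac{1}{\left(\frac{43789}{7} - 30701\right) - 46998} = \frac{1}{- \frac{171118}{7} - 46998} = \frac{1}{- \frac{500104}{7}} = - \frac{7}{500104}$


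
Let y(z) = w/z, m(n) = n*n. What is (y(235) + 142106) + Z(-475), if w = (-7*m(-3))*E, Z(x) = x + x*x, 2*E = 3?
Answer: 172610131/470 ≈ 3.6726e+5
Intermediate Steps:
E = 3/2 (E = (½)*3 = 3/2 ≈ 1.5000)
m(n) = n²
Z(x) = x + x²
w = -189/2 (w = -7*(-3)²*(3/2) = -7*9*(3/2) = -63*3/2 = -189/2 ≈ -94.500)
y(z) = -189/(2*z)
(y(235) + 142106) + Z(-475) = (-189/2/235 + 142106) - 475*(1 - 475) = (-189/2*1/235 + 142106) - 475*(-474) = (-189/470 + 142106) + 225150 = 66789631/470 + 225150 = 172610131/470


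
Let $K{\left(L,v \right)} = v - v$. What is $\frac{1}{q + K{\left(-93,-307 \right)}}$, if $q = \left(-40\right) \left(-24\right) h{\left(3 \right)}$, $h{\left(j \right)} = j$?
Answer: $\frac{1}{2880} \approx 0.00034722$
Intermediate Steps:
$K{\left(L,v \right)} = 0$
$q = 2880$ ($q = \left(-40\right) \left(-24\right) 3 = 960 \cdot 3 = 2880$)
$\frac{1}{q + K{\left(-93,-307 \right)}} = \frac{1}{2880 + 0} = \frac{1}{2880}$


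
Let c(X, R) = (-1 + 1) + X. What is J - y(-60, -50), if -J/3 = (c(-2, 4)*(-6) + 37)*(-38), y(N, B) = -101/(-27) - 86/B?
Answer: 3766864/675 ≈ 5580.5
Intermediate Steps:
y(N, B) = 101/27 - 86/B (y(N, B) = -101*(-1/27) - 86/B = 101/27 - 86/B)
c(X, R) = X (c(X, R) = 0 + X = X)
J = 5586 (J = -3*(-2*(-6) + 37)*(-38) = -3*(12 + 37)*(-38) = -147*(-38) = -3*(-1862) = 5586)
J - y(-60, -50) = 5586 - (101/27 - 86/(-50)) = 5586 - (101/27 - 86*(-1/50)) = 5586 - (101/27 + 43/25) = 5586 - 1*3686/675 = 5586 - 3686/675 = 3766864/675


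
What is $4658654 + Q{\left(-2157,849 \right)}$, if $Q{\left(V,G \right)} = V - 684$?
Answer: $4655813$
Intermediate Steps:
$Q{\left(V,G \right)} = -684 + V$
$4658654 + Q{\left(-2157,849 \right)} = 4658654 - 2841 = 4655813$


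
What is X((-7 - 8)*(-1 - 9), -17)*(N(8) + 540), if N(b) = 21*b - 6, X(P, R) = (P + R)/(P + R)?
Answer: 702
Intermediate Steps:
X(P, R) = 1
N(b) = -6 + 21*b
X((-7 - 8)*(-1 - 9), -17)*(N(8) + 540) = 1*((-6 + 21*8) + 540) = 1*((-6 + 168) + 540) = 1*(162 + 540) = 1*702 = 702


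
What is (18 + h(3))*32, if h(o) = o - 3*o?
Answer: 384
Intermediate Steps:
h(o) = -2*o
(18 + h(3))*32 = (18 - 2*3)*32 = (18 - 6)*32 = 12*32 = 384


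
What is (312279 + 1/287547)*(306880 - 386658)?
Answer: -7163656703625692/287547 ≈ -2.4913e+10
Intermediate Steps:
(312279 + 1/287547)*(306880 - 386658) = (312279 + 1/287547)*(-79778) = (89794889614/287547)*(-79778) = -7163656703625692/287547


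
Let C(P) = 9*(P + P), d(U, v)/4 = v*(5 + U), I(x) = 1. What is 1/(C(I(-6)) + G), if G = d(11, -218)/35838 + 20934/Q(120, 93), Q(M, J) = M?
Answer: 358380/68830711 ≈ 0.0052067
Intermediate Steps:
d(U, v) = 4*v*(5 + U) (d(U, v) = 4*(v*(5 + U)) = 4*v*(5 + U))
C(P) = 18*P (C(P) = 9*(2*P) = 18*P)
G = 62379871/358380 (G = (4*(-218)*(5 + 11))/35838 + 20934/120 = (4*(-218)*16)*(1/35838) + 20934*(1/120) = -13952*1/35838 + 3489/20 = -6976/17919 + 3489/20 = 62379871/358380 ≈ 174.06)
1/(C(I(-6)) + G) = 1/(18*1 + 62379871/358380) = 1/(18 + 62379871/358380) = 1/(68830711/358380) = 358380/68830711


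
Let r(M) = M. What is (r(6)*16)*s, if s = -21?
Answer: -2016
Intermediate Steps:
(r(6)*16)*s = (6*16)*(-21) = 96*(-21) = -2016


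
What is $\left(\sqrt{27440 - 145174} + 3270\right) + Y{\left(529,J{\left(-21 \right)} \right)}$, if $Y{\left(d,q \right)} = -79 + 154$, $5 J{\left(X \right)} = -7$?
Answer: $3345 + 37 i \sqrt{86} \approx 3345.0 + 343.12 i$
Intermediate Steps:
$J{\left(X \right)} = - \frac{7}{5}$ ($J{\left(X \right)} = \frac{1}{5} \left(-7\right) = - \frac{7}{5}$)
$Y{\left(d,q \right)} = 75$
$\left(\sqrt{27440 - 145174} + 3270\right) + Y{\left(529,J{\left(-21 \right)} \right)} = \left(\sqrt{27440 - 145174} + 3270\right) + 75 = \left(\sqrt{-117734} + 3270\right) + 75 = \left(37 i \sqrt{86} + 3270\right) + 75 = \left(3270 + 37 i \sqrt{86}\right) + 75 = 3345 + 37 i \sqrt{86}$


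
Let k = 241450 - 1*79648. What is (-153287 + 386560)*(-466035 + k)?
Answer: -70969344609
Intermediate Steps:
k = 161802 (k = 241450 - 79648 = 161802)
(-153287 + 386560)*(-466035 + k) = (-153287 + 386560)*(-466035 + 161802) = 233273*(-304233) = -70969344609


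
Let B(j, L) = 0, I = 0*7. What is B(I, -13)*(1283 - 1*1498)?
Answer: 0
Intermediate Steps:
I = 0
B(I, -13)*(1283 - 1*1498) = 0*(1283 - 1*1498) = 0*(1283 - 1498) = 0*(-215) = 0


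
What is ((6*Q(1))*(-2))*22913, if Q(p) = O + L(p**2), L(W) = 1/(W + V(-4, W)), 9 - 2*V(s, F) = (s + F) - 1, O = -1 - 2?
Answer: 3941036/5 ≈ 7.8821e+5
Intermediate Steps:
O = -3
V(s, F) = 5 - F/2 - s/2 (V(s, F) = 9/2 - ((s + F) - 1)/2 = 9/2 - ((F + s) - 1)/2 = 9/2 - (-1 + F + s)/2 = 9/2 + (1/2 - F/2 - s/2) = 5 - F/2 - s/2)
L(W) = 1/(7 + W/2) (L(W) = 1/(W + (5 - W/2 - 1/2*(-4))) = 1/(W + (5 - W/2 + 2)) = 1/(W + (7 - W/2)) = 1/(7 + W/2))
Q(p) = -3 + 2/(14 + p**2)
((6*Q(1))*(-2))*22913 = ((6*((-40 - 3*1**2)/(14 + 1**2)))*(-2))*22913 = ((6*((-40 - 3*1)/(14 + 1)))*(-2))*22913 = ((6*((-40 - 3)/15))*(-2))*22913 = ((6*((1/15)*(-43)))*(-2))*22913 = ((6*(-43/15))*(-2))*22913 = -86/5*(-2)*22913 = (172/5)*22913 = 3941036/5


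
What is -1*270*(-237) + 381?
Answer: 64371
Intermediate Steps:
-1*270*(-237) + 381 = -270*(-237) + 381 = 63990 + 381 = 64371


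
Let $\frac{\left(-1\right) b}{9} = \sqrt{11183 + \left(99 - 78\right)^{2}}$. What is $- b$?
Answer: $18 \sqrt{2906} \approx 970.33$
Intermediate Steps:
$b = - 18 \sqrt{2906}$ ($b = - 9 \sqrt{11183 + \left(99 - 78\right)^{2}} = - 9 \sqrt{11183 + 21^{2}} = - 9 \sqrt{11183 + 441} = - 9 \sqrt{11624} = - 9 \cdot 2 \sqrt{2906} = - 18 \sqrt{2906} \approx -970.33$)
$- b = - \left(-18\right) \sqrt{2906} = 18 \sqrt{2906}$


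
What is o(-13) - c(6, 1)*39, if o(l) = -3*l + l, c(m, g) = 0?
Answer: 26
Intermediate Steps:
o(l) = -2*l
o(-13) - c(6, 1)*39 = -2*(-13) - 0*39 = 26 - 1*0 = 26 + 0 = 26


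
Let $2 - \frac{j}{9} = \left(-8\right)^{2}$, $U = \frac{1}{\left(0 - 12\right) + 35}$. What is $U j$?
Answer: $- \frac{558}{23} \approx -24.261$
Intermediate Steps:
$U = \frac{1}{23}$ ($U = \frac{1}{-12 + 35} = \frac{1}{23} \approx 0.043478$)
$j = -558$ ($j = 18 - 9 \left(-8\right)^{2} = 18 - 576 = -558$)
$U j = \frac{1}{23} \left(-558\right) = - \frac{558}{23}$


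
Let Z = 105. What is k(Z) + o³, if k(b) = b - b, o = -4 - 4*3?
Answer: -4096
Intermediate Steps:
o = -16 (o = -4 - 12 = -16)
k(b) = 0
k(Z) + o³ = 0 + (-16)³ = 0 - 4096 = -4096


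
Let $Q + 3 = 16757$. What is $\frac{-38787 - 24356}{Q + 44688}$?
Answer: $- \frac{63143}{61442} \approx -1.0277$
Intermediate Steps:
$Q = 16754$ ($Q = -3 + 16757 = 16754$)
$\frac{-38787 - 24356}{Q + 44688} = \frac{-38787 - 24356}{16754 + 44688} = - \frac{63143}{61442}$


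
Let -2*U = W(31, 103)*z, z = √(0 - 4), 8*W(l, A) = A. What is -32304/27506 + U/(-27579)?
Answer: -16152/13753 + 103*I/220632 ≈ -1.1744 + 0.00046684*I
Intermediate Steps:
W(l, A) = A/8
z = 2*I (z = √(-4) = 2*I ≈ 2.0*I)
U = -103*I/8 (U = -(⅛)*103*2*I/2 = -103*2*I/16 = -103*I/8 ≈ -12.875*I)
-32304/27506 + U/(-27579) = -32304/27506 - 103*I/8/(-27579) = -32304*1/27506 - 103*I/8*(-1/27579) = -16152/13753 + 103*I/220632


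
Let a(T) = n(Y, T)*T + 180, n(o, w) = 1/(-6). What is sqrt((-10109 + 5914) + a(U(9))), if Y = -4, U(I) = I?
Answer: I*sqrt(16066)/2 ≈ 63.376*I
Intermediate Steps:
n(o, w) = -1/6
a(T) = 180 - T/6 (a(T) = -T/6 + 180 = 180 - T/6)
sqrt((-10109 + 5914) + a(U(9))) = sqrt((-10109 + 5914) + (180 - 1/6*9)) = sqrt(-4195 + (180 - 3/2)) = sqrt(-4195 + 357/2) = sqrt(-8033/2) = I*sqrt(16066)/2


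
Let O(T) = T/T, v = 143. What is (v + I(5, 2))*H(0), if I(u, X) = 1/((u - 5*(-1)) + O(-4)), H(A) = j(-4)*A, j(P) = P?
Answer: 0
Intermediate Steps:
H(A) = -4*A
O(T) = 1
I(u, X) = 1/(6 + u) (I(u, X) = 1/((u - 5*(-1)) + 1) = 1/((u + 5) + 1) = 1/((5 + u) + 1) = 1/(6 + u))
(v + I(5, 2))*H(0) = (143 + 1/(6 + 5))*(-4*0) = (143 + 1/11)*0 = (1574/11)*0 = 0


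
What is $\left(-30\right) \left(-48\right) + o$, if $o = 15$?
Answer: $1455$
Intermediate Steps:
$\left(-30\right) \left(-48\right) + o = \left(-30\right) \left(-48\right) + 15 = 1440 + 15 = 1455$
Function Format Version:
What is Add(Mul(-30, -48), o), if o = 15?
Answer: 1455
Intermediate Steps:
Add(Mul(-30, -48), o) = Add(Mul(-30, -48), 15) = Add(1440, 15) = 1455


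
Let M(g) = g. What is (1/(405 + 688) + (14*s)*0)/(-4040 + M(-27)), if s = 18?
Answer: -1/4445231 ≈ -2.2496e-7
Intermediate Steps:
(1/(405 + 688) + (14*s)*0)/(-4040 + M(-27)) = (1/(405 + 688) + (14*18)*0)/(-4040 - 27) = (1/1093 + 252*0)/(-4067) = (1/1093 + 0)*(-1/4067) = (1/1093)*(-1/4067) = -1/4445231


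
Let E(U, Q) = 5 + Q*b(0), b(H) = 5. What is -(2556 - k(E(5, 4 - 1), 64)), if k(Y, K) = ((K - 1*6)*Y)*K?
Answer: 71684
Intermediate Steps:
E(U, Q) = 5 + 5*Q (E(U, Q) = 5 + Q*5 = 5 + 5*Q)
k(Y, K) = K*Y*(-6 + K) (k(Y, K) = ((K - 6)*Y)*K = ((-6 + K)*Y)*K = (Y*(-6 + K))*K = K*Y*(-6 + K))
-(2556 - k(E(5, 4 - 1), 64)) = -(2556 - 64*(5 + 5*(4 - 1))*(-6 + 64)) = -(2556 - 64*(5 + 5*3)*58) = -(2556 - 64*(5 + 15)*58) = -(2556 - 64*20*58) = -(2556 - 1*74240) = -(2556 - 74240) = -1*(-71684) = 71684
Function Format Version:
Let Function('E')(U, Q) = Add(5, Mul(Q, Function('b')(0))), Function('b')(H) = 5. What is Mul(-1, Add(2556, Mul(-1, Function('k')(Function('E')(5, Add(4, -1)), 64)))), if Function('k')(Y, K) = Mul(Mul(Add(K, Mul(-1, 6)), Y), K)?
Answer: 71684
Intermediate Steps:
Function('E')(U, Q) = Add(5, Mul(5, Q)) (Function('E')(U, Q) = Add(5, Mul(Q, 5)) = Add(5, Mul(5, Q)))
Function('k')(Y, K) = Mul(K, Y, Add(-6, K)) (Function('k')(Y, K) = Mul(Mul(Add(K, -6), Y), K) = Mul(Mul(Add(-6, K), Y), K) = Mul(Mul(Y, Add(-6, K)), K) = Mul(K, Y, Add(-6, K)))
Mul(-1, Add(2556, Mul(-1, Function('k')(Function('E')(5, Add(4, -1)), 64)))) = Mul(-1, Add(2556, Mul(-1, Mul(64, Add(5, Mul(5, Add(4, -1))), Add(-6, 64))))) = Mul(-1, Add(2556, Mul(-1, Mul(64, Add(5, Mul(5, 3)), 58)))) = Mul(-1, Add(2556, Mul(-1, Mul(64, Add(5, 15), 58)))) = Mul(-1, Add(2556, Mul(-1, Mul(64, 20, 58)))) = Mul(-1, Add(2556, Mul(-1, 74240))) = Mul(-1, Add(2556, -74240)) = Mul(-1, -71684) = 71684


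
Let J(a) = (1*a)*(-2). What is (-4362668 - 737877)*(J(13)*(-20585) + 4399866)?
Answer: -25171577216420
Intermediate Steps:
J(a) = -2*a (J(a) = a*(-2) = -2*a)
(-4362668 - 737877)*(J(13)*(-20585) + 4399866) = (-4362668 - 737877)*(-2*13*(-20585) + 4399866) = -5100545*(-26*(-20585) + 4399866) = -5100545*(535210 + 4399866) = -5100545*4935076 = -25171577216420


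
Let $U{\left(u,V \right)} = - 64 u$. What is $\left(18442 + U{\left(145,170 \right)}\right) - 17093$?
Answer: $-7931$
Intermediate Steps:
$\left(18442 + U{\left(145,170 \right)}\right) - 17093 = \left(18442 - 9280\right) - 17093 = 9162 - 17093 = -7931$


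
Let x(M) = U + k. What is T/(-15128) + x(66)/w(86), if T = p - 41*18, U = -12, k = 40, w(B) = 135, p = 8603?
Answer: -638191/2042280 ≈ -0.31249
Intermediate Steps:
x(M) = 28 (x(M) = -12 + 40 = 28)
T = 7865 (T = 8603 - 41*18 = 8603 - 738 = 7865)
T/(-15128) + x(66)/w(86) = 7865/(-15128) + 28/135 = 7865*(-1/15128) + 28*(1/135) = -7865/15128 + 28/135 = -638191/2042280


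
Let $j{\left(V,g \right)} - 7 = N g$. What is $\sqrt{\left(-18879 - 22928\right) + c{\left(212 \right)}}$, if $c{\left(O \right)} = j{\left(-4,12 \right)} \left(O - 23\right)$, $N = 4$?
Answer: $2 i \sqrt{7853} \approx 177.23 i$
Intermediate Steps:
$j{\left(V,g \right)} = 7 + 4 g$
$c{\left(O \right)} = -1265 + 55 O$ ($c{\left(O \right)} = \left(7 + 4 \cdot 12\right) \left(O - 23\right) = \left(7 + 48\right) \left(-23 + O\right) = 55 \left(-23 + O\right) = -1265 + 55 O$)
$\sqrt{\left(-18879 - 22928\right) + c{\left(212 \right)}} = \sqrt{\left(-18879 - 22928\right) + \left(-1265 + 55 \cdot 212\right)} = \sqrt{-41807 + \left(-1265 + 11660\right)} = \sqrt{-41807 + 10395} = \sqrt{-31412} = 2 i \sqrt{7853}$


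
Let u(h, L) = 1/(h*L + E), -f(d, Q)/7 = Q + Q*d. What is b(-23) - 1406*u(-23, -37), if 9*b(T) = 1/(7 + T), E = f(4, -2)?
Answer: -67795/44208 ≈ -1.5335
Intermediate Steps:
f(d, Q) = -7*Q - 7*Q*d (f(d, Q) = -7*(Q + Q*d) = -7*Q - 7*Q*d)
E = 70 (E = -7*(-2)*(1 + 4) = -7*(-2)*5 = 70)
u(h, L) = 1/(70 + L*h) (u(h, L) = 1/(h*L + 70) = 1/(L*h + 70) = 1/(70 + L*h))
b(T) = 1/(9*(7 + T))
b(-23) - 1406*u(-23, -37) = 1/(9*(7 - 23)) - 1406/(70 - 37*(-23)) = (⅑)/(-16) - 1406/(70 + 851) = (⅑)*(-1/16) - 1406/921 = -1/144 - 1406*1/921 = -1/144 - 1406/921 = -67795/44208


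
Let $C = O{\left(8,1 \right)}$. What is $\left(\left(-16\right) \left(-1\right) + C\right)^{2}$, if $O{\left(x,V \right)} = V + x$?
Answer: $625$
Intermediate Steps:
$C = 9$ ($C = 1 + 8 = 9$)
$\left(\left(-16\right) \left(-1\right) + C\right)^{2} = \left(\left(-16\right) \left(-1\right) + 9\right)^{2} = \left(16 + 9\right)^{2} = 25^{2} = 625$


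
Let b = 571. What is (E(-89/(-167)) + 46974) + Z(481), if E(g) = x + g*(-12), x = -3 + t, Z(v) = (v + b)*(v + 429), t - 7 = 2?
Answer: 167717032/167 ≈ 1.0043e+6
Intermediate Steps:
t = 9 (t = 7 + 2 = 9)
Z(v) = (429 + v)*(571 + v) (Z(v) = (v + 571)*(v + 429) = (571 + v)*(429 + v) = (429 + v)*(571 + v))
x = 6 (x = -3 + 9 = 6)
E(g) = 6 - 12*g (E(g) = 6 + g*(-12) = 6 - 12*g)
(E(-89/(-167)) + 46974) + Z(481) = ((6 - (-1068)/(-167)) + 46974) + (244959 + 481² + 1000*481) = ((6 - (-1068)*(-1)/167) + 46974) + (244959 + 231361 + 481000) = ((6 - 12*89/167) + 46974) + 957320 = ((6 - 1068/167) + 46974) + 957320 = (-66/167 + 46974) + 957320 = 7844592/167 + 957320 = 167717032/167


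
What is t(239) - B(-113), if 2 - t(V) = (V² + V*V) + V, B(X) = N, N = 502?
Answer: -114981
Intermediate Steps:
B(X) = 502
t(V) = 2 - V - 2*V² (t(V) = 2 - ((V² + V*V) + V) = 2 - ((V² + V²) + V) = 2 - (2*V² + V) = 2 - (V + 2*V²) = 2 + (-V - 2*V²) = 2 - V - 2*V²)
t(239) - B(-113) = (2 - 1*239 - 2*239²) - 1*502 = (2 - 239 - 2*57121) - 502 = (2 - 239 - 114242) - 502 = -114479 - 502 = -114981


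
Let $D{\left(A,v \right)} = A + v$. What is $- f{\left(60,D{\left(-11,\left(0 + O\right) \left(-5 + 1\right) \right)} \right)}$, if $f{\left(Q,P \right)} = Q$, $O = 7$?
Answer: $-60$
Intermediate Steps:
$- f{\left(60,D{\left(-11,\left(0 + O\right) \left(-5 + 1\right) \right)} \right)} = \left(-1\right) 60 = -60$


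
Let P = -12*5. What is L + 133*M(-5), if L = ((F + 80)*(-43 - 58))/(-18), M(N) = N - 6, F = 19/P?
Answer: -1097159/1080 ≈ -1015.9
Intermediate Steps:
P = -60
F = -19/60 (F = 19/(-60) = 19*(-1/60) = -19/60 ≈ -0.31667)
M(N) = -6 + N
L = 482881/1080 (L = ((-19/60 + 80)*(-43 - 58))/(-18) = ((4781/60)*(-101))*(-1/18) = -482881/60*(-1/18) = 482881/1080 ≈ 447.11)
L + 133*M(-5) = 482881/1080 + 133*(-6 - 5) = 482881/1080 + 133*(-11) = 482881/1080 - 1463 = -1097159/1080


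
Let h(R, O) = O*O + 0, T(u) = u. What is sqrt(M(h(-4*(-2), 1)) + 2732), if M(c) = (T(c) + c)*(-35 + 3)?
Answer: 2*sqrt(667) ≈ 51.653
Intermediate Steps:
h(R, O) = O**2 (h(R, O) = O**2 + 0 = O**2)
M(c) = -64*c (M(c) = (c + c)*(-35 + 3) = (2*c)*(-32) = -64*c)
sqrt(M(h(-4*(-2), 1)) + 2732) = sqrt(-64*1**2 + 2732) = sqrt(-64*1 + 2732) = sqrt(-64 + 2732) = sqrt(2668) = 2*sqrt(667)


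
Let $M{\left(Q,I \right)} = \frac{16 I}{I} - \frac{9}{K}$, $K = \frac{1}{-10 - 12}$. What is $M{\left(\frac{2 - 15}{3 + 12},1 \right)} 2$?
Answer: $428$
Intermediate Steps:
$K = - \frac{1}{22}$ ($K = \frac{1}{-22} = - \frac{1}{22} \approx -0.045455$)
$M{\left(Q,I \right)} = 214$ ($M{\left(Q,I \right)} = \frac{16 I}{I} - \frac{9}{- \frac{1}{22}} = 16 - -198 = 16 + 198 = 214$)
$M{\left(\frac{2 - 15}{3 + 12},1 \right)} 2 = 214 \cdot 2 = 428$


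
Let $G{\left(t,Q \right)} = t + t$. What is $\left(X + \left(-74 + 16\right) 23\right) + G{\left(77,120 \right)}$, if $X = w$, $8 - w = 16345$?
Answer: $-17517$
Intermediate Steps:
$w = -16337$ ($w = 8 - 16345 = -16337$)
$G{\left(t,Q \right)} = 2 t$
$X = -16337$
$\left(X + \left(-74 + 16\right) 23\right) + G{\left(77,120 \right)} = \left(-16337 + \left(-74 + 16\right) 23\right) + 2 \cdot 77 = \left(-16337 - 1334\right) + 154 = -17671 + 154 = -17517$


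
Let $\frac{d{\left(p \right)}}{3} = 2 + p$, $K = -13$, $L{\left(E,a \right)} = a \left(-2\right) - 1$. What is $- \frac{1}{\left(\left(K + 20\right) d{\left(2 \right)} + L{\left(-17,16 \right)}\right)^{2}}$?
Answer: $- \frac{1}{2601} \approx -0.00038447$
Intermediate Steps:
$L{\left(E,a \right)} = -1 - 2 a$ ($L{\left(E,a \right)} = - 2 a - 1 = -1 - 2 a$)
$d{\left(p \right)} = 6 + 3 p$ ($d{\left(p \right)} = 3 \left(2 + p\right) = 6 + 3 p$)
$- \frac{1}{\left(\left(K + 20\right) d{\left(2 \right)} + L{\left(-17,16 \right)}\right)^{2}} = - \frac{1}{\left(\left(-13 + 20\right) \left(6 + 3 \cdot 2\right) - 33\right)^{2}} = - \frac{1}{\left(7 \left(6 + 6\right) - 33\right)^{2}} = - \frac{1}{\left(7 \cdot 12 - 33\right)^{2}} = - \frac{1}{\left(84 - 33\right)^{2}} = - \frac{1}{51^{2}} = - \frac{1}{2601}$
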